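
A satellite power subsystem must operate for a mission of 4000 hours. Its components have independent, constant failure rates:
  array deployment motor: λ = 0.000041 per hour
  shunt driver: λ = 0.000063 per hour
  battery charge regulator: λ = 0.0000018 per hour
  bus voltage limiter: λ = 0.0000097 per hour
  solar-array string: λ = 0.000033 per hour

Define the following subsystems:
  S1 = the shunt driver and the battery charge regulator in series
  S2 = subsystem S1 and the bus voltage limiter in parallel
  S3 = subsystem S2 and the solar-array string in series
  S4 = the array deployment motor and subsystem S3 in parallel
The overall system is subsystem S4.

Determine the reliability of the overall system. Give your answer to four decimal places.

0.9801

R(array deployment motor) = exp(−0.000041 × 4000) = 0.848742
R(shunt driver) = exp(−0.000063 × 4000) = 0.777245
R(battery charge regulator) = exp(−0.0000018 × 4000) = 0.992826
R(bus voltage limiter) = exp(−0.0000097 × 4000) = 0.961943
R(solar-array string) = exp(−0.000033 × 4000) = 0.876341
Series (shunt driver and battery charge regulator): 0.777245 × 0.992826 = 0.771669
Parallel ([0.771669] and bus voltage limiter): 1 − (1 − 0.771669)(1 − 0.961943) = 0.991310
Series ([0.991310] and solar-array string): 0.991310 × 0.876341 = 0.868726
Parallel (array deployment motor and [0.868726]): 1 − (1 − 0.848742)(1 − 0.868726) = 0.9801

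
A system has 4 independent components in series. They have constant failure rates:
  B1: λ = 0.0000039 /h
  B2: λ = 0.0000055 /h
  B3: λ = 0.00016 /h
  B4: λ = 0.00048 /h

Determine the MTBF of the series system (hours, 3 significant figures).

Series of exponential components: λ_sys = Σ λ_i
λ_sys = 0.0000039 + 0.0000055 + 0.00016 + 0.00048 = 6.4940e-04 /h
MTBF = 1 / λ_sys = 1540 h

1540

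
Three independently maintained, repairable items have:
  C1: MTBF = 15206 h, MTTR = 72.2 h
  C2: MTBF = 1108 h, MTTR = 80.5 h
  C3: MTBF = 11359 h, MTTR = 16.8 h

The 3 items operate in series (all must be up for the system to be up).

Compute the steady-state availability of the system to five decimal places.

0.92649

A(C1) = MTBF/(MTBF+MTTR) = 15206/(15206+72.2) = 0.995274
A(C2) = MTBF/(MTBF+MTTR) = 1108/(1108+80.5) = 0.932268
A(C3) = MTBF/(MTBF+MTTR) = 11359/(11359+16.8) = 0.998523
Series availability: 0.995274 × 0.932268 × 0.998523 = 0.92649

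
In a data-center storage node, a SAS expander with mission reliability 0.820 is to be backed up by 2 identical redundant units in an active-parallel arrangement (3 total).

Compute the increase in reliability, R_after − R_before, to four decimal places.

0.1742

R_before = 0.820
R_after = 1 − (1 − 0.820)^3 = 0.9942
ΔR = 0.9942 − 0.820 = 0.1742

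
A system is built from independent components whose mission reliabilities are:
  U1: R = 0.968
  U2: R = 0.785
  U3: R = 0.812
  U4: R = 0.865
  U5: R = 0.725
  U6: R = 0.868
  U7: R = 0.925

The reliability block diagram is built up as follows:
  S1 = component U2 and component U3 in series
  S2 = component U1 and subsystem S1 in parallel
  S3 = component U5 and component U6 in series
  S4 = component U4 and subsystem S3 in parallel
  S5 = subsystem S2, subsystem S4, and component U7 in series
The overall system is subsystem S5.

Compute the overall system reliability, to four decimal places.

Series (U2 and U3): 0.785000 × 0.812000 = 0.637420
Parallel (U1 and [0.637420]): 1 − (1 − 0.968000)(1 − 0.637420) = 0.988397
Series (U5 and U6): 0.725000 × 0.868000 = 0.629300
Parallel (U4 and [0.629300]): 1 − (1 − 0.865000)(1 − 0.629300) = 0.949956
Series ([0.988397], [0.949956], and U7): 0.988397 × 0.949956 × 0.925000 = 0.8685

0.8685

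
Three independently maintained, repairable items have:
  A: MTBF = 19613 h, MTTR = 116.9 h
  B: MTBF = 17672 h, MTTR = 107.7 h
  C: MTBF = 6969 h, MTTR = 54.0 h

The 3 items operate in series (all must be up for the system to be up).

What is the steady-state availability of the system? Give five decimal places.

A(A) = MTBF/(MTBF+MTTR) = 19613/(19613+116.9) = 0.994075
A(B) = MTBF/(MTBF+MTTR) = 17672/(17672+107.7) = 0.993943
A(C) = MTBF/(MTBF+MTTR) = 6969/(6969+54.0) = 0.992311
Series availability: 0.994075 × 0.993943 × 0.992311 = 0.98046

0.98046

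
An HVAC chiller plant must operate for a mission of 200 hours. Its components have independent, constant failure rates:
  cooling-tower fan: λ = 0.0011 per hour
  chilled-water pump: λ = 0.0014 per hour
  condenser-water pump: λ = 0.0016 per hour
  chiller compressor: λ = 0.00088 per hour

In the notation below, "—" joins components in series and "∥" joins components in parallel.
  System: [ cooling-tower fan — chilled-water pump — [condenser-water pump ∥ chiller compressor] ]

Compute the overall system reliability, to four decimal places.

0.5797

R(cooling-tower fan) = exp(−0.0011 × 200) = 0.802519
R(chilled-water pump) = exp(−0.0014 × 200) = 0.755784
R(condenser-water pump) = exp(−0.0016 × 200) = 0.726149
R(chiller compressor) = exp(−0.00088 × 200) = 0.838618
Parallel (condenser-water pump and chiller compressor): 1 − (1 − 0.726149)(1 − 0.838618) = 0.955805
Series (cooling-tower fan, chilled-water pump, and [0.955805]): 0.802519 × 0.755784 × 0.955805 = 0.5797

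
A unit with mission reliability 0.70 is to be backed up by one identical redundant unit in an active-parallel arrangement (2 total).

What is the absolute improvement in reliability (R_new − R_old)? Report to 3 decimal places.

R_before = 0.70
R_after = 1 − (1 − 0.70)^2 = 0.910
ΔR = 0.910 − 0.70 = 0.210

0.210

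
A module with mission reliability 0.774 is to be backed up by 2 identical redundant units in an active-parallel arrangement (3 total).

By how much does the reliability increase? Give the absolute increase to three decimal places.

R_before = 0.774
R_after = 1 − (1 − 0.774)^3 = 0.988
ΔR = 0.988 − 0.774 = 0.214

0.214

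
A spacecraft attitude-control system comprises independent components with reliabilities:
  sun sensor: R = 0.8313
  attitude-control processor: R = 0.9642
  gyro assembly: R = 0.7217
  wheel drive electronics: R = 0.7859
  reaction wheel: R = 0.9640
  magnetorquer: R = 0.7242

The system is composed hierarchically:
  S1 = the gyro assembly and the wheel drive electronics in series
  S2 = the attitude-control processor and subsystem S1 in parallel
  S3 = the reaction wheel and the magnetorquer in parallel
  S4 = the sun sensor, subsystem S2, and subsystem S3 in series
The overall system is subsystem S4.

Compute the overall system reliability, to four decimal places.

Series (gyro assembly and wheel drive electronics): 0.721700 × 0.785900 = 0.567184
Parallel (attitude-control processor and [0.567184]): 1 − (1 − 0.964200)(1 − 0.567184) = 0.984505
Parallel (reaction wheel and magnetorquer): 1 − (1 − 0.964000)(1 − 0.724200) = 0.990071
Series (sun sensor, [0.984505], and [0.990071]): 0.831300 × 0.984505 × 0.990071 = 0.8103

0.8103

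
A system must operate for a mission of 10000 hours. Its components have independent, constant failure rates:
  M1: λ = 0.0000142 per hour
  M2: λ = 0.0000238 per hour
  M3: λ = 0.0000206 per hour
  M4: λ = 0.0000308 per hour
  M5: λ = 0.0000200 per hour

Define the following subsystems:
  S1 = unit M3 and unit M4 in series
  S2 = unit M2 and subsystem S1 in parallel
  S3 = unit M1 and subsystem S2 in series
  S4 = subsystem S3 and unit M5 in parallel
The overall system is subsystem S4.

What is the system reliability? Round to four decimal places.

0.9626

R(M1) = exp(−0.0000142 × 10000) = 0.867621
R(M2) = exp(−0.0000238 × 10000) = 0.788203
R(M3) = exp(−0.0000206 × 10000) = 0.813833
R(M4) = exp(−0.0000308 × 10000) = 0.734915
R(M5) = exp(−0.0000200 × 10000) = 0.818731
Series (M3 and M4): 0.813833 × 0.734915 = 0.598098
Parallel (M2 and [0.598098]): 1 − (1 − 0.788203)(1 − 0.598098) = 0.914878
Series (M1 and [0.914878]): 0.867621 × 0.914878 = 0.793767
Parallel ([0.793767] and M5): 1 − (1 − 0.793767)(1 − 0.818731) = 0.9626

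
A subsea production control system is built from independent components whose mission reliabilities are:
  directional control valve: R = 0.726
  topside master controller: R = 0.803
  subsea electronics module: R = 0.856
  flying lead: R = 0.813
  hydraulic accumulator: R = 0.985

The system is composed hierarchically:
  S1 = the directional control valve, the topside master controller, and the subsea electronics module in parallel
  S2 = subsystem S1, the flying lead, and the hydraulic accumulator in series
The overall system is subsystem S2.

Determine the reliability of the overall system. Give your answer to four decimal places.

0.7946

Parallel (directional control valve, topside master controller, and subsea electronics module): 1 − (1 − 0.726000)(1 − 0.803000)(1 − 0.856000) = 0.992227
Series ([0.992227], flying lead, and hydraulic accumulator): 0.992227 × 0.813000 × 0.985000 = 0.7946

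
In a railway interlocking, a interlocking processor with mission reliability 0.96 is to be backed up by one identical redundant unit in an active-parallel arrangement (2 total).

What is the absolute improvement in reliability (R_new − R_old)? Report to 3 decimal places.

R_before = 0.96
R_after = 1 − (1 − 0.96)^2 = 0.998
ΔR = 0.998 − 0.96 = 0.038

0.038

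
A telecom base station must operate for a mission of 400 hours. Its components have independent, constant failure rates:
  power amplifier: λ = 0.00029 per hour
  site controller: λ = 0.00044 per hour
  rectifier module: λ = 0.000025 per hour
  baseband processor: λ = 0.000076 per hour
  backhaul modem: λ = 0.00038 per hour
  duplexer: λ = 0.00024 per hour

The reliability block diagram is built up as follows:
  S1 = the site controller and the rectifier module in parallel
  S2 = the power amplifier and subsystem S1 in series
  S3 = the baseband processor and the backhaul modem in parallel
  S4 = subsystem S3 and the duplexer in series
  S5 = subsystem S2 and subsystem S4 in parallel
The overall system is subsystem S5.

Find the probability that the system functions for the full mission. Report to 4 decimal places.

R(power amplifier) = exp(−0.00029 × 400) = 0.890475
R(site controller) = exp(−0.00044 × 400) = 0.838618
R(rectifier module) = exp(−0.000025 × 400) = 0.990050
R(baseband processor) = exp(−0.000076 × 400) = 0.970057
R(backhaul modem) = exp(−0.00038 × 400) = 0.858988
R(duplexer) = exp(−0.00024 × 400) = 0.908464
Parallel (site controller and rectifier module): 1 − (1 − 0.838618)(1 − 0.990050) = 0.998394
Series (power amplifier and [0.998394]): 0.890475 × 0.998394 = 0.889045
Parallel (baseband processor and backhaul modem): 1 − (1 − 0.970057)(1 − 0.858988) = 0.995778
Series ([0.995778] and duplexer): 0.995778 × 0.908464 = 0.904628
Parallel ([0.889045] and [0.904628]): 1 − (1 − 0.889045)(1 − 0.904628) = 0.9894

0.9894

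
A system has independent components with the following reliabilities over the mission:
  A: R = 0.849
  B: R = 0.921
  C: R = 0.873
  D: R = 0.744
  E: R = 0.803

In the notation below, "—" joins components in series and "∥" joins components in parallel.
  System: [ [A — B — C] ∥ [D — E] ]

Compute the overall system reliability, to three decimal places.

0.872

Series (A, B, and C): 0.84900 × 0.92100 × 0.87300 = 0.68262
Series (D and E): 0.74400 × 0.80300 = 0.59743
Parallel ([0.68262] and [0.59743]): 1 − (1 − 0.68262)(1 − 0.59743) = 0.872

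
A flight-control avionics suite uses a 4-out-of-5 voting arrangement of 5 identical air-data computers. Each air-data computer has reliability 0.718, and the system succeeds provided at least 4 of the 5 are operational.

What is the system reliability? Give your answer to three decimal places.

0.566

R = Σ_{i=4}^{5} C(5,i) p^i (1−p)^{5−i} with p = 0.718
C(5,4)·0.718^4·0.282^1 = 0.37473
C(5,5)·0.718^5·0.282^0 = 0.19082
Sum = 0.566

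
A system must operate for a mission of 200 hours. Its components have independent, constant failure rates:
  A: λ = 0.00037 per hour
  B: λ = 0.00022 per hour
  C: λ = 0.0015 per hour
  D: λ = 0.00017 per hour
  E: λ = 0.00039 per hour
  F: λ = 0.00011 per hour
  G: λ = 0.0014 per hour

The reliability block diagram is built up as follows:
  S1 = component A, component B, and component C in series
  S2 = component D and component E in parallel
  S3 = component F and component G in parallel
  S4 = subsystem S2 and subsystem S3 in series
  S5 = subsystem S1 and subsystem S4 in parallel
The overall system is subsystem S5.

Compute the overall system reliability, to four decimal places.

R(A) = exp(−0.00037 × 200) = 0.928672
R(B) = exp(−0.00022 × 200) = 0.956954
R(C) = exp(−0.0015 × 200) = 0.740818
R(D) = exp(−0.00017 × 200) = 0.966572
R(E) = exp(−0.00039 × 200) = 0.924964
R(F) = exp(−0.00011 × 200) = 0.978240
R(G) = exp(−0.0014 × 200) = 0.755784
Series (A, B, and C): 0.928672 × 0.956954 × 0.740818 = 0.658362
Parallel (D and E): 1 − (1 − 0.966572)(1 − 0.924964) = 0.997492
Parallel (F and G): 1 − (1 − 0.978240)(1 − 0.755784) = 0.994686
Series ([0.997492] and [0.994686]): 0.997492 × 0.994686 = 0.992191
Parallel ([0.658362] and [0.992191]): 1 − (1 − 0.658362)(1 − 0.992191) = 0.9973

0.9973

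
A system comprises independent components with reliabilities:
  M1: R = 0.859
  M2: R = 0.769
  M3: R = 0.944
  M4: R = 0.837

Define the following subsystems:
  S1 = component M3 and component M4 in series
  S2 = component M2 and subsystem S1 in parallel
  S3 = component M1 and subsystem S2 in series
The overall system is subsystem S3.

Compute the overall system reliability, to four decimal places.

Series (M3 and M4): 0.944000 × 0.837000 = 0.790128
Parallel (M2 and [0.790128]): 1 − (1 − 0.769000)(1 − 0.790128) = 0.951520
Series (M1 and [0.951520]): 0.859000 × 0.951520 = 0.8174

0.8174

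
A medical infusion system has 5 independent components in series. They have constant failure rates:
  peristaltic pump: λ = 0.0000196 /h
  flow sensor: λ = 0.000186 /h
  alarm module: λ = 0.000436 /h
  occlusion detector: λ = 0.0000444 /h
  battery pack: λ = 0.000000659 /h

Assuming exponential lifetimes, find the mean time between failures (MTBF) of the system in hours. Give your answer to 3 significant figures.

Series of exponential components: λ_sys = Σ λ_i
λ_sys = 0.0000196 + 0.000186 + 0.000436 + 0.0000444 + 0.000000659 = 6.8666e-04 /h
MTBF = 1 / λ_sys = 1460 h

1460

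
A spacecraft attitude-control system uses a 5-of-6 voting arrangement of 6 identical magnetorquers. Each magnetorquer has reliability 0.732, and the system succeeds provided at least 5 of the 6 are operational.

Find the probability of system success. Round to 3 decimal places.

R = Σ_{i=5}^{6} C(6,i) p^i (1−p)^{6−i} with p = 0.732
C(6,5)·0.732^5·0.268^1 = 0.33794
C(6,6)·0.732^6·0.268^0 = 0.15384
Sum = 0.492

0.492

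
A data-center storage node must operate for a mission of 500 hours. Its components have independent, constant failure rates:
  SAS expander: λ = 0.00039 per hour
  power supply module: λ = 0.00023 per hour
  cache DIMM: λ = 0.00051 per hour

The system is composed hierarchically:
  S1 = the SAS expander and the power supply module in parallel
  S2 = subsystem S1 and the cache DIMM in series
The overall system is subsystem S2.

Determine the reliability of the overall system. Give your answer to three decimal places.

0.760

R(SAS expander) = exp(−0.00039 × 500) = 0.82283
R(power supply module) = exp(−0.00023 × 500) = 0.89137
R(cache DIMM) = exp(−0.00051 × 500) = 0.77492
Parallel (SAS expander and power supply module): 1 − (1 − 0.82283)(1 − 0.89137) = 0.98075
Series ([0.98075] and cache DIMM): 0.98075 × 0.77492 = 0.760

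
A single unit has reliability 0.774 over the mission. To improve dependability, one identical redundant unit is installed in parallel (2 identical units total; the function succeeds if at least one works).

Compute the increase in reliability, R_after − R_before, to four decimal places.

0.1749

R_before = 0.774
R_after = 1 − (1 − 0.774)^2 = 0.9489
ΔR = 0.9489 − 0.774 = 0.1749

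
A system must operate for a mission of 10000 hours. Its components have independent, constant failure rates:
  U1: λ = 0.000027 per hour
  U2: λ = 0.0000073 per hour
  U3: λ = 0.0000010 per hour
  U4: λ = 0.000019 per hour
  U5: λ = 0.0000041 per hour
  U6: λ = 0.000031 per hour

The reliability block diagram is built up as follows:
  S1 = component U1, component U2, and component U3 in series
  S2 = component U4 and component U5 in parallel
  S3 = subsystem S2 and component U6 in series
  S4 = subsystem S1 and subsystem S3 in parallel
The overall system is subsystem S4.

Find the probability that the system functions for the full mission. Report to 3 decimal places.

R(U1) = exp(−0.000027 × 10000) = 0.76338
R(U2) = exp(−0.0000073 × 10000) = 0.92960
R(U3) = exp(−0.0000010 × 10000) = 0.99005
R(U4) = exp(−0.000019 × 10000) = 0.82696
R(U5) = exp(−0.0000041 × 10000) = 0.95983
R(U6) = exp(−0.000031 × 10000) = 0.73345
Series (U1, U2, and U3): 0.76338 × 0.92960 × 0.99005 = 0.70258
Parallel (U4 and U5): 1 − (1 − 0.82696)(1 − 0.95983) = 0.99305
Series ([0.99305] and U6): 0.99305 × 0.73345 = 0.72835
Parallel ([0.70258] and [0.72835]): 1 − (1 − 0.70258)(1 − 0.72835) = 0.919

0.919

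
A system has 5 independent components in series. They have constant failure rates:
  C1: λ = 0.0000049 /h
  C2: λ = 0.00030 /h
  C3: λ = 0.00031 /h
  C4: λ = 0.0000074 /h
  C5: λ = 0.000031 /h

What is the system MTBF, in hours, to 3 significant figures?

Series of exponential components: λ_sys = Σ λ_i
λ_sys = 0.0000049 + 0.00030 + 0.00031 + 0.0000074 + 0.000031 = 6.5330e-04 /h
MTBF = 1 / λ_sys = 1530 h

1530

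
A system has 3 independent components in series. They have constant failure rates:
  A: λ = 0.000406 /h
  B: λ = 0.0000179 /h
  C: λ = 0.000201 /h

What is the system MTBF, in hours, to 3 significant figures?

Series of exponential components: λ_sys = Σ λ_i
λ_sys = 0.000406 + 0.0000179 + 0.000201 = 6.2490e-04 /h
MTBF = 1 / λ_sys = 1600 h

1600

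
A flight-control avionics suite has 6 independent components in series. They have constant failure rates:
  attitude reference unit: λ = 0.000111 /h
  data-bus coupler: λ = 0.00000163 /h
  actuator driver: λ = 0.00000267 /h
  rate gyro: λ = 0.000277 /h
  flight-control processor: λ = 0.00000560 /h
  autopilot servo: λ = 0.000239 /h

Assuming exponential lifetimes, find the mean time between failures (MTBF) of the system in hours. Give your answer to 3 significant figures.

Series of exponential components: λ_sys = Σ λ_i
λ_sys = 0.000111 + 0.00000163 + 0.00000267 + 0.000277 + 0.00000560 + 0.000239 = 6.3690e-04 /h
MTBF = 1 / λ_sys = 1570 h

1570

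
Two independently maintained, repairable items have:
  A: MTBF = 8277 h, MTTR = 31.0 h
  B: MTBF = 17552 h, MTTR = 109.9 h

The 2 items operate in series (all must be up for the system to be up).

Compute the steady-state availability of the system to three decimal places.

A(A) = MTBF/(MTBF+MTTR) = 8277/(8277+31.0) = 0.996269
A(B) = MTBF/(MTBF+MTTR) = 17552/(17552+109.9) = 0.993778
Series availability: 0.996269 × 0.993778 = 0.990

0.990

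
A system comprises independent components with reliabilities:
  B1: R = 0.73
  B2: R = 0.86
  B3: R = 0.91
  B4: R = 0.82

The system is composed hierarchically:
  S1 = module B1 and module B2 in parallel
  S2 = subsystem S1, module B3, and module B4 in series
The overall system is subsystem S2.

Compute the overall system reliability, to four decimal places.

0.7180

Parallel (B1 and B2): 1 − (1 − 0.730000)(1 − 0.860000) = 0.962200
Series ([0.962200], B3, and B4): 0.962200 × 0.910000 × 0.820000 = 0.7180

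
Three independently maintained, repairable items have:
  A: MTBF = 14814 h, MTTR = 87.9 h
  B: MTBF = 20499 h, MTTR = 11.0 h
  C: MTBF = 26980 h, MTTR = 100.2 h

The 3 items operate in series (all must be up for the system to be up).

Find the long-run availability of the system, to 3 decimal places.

A(A) = MTBF/(MTBF+MTTR) = 14814/(14814+87.9) = 0.994101
A(B) = MTBF/(MTBF+MTTR) = 20499/(20499+11.0) = 0.999464
A(C) = MTBF/(MTBF+MTTR) = 26980/(26980+100.2) = 0.996300
Series availability: 0.994101 × 0.999464 × 0.996300 = 0.990

0.990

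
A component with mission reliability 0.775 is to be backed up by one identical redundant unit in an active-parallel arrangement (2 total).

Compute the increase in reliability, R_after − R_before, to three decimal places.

R_before = 0.775
R_after = 1 − (1 − 0.775)^2 = 0.949
ΔR = 0.949 − 0.775 = 0.174

0.174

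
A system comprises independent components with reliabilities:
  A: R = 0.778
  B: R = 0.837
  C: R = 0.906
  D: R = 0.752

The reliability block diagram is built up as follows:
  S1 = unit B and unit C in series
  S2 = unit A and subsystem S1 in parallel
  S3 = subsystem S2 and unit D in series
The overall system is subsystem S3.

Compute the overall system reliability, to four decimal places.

0.7117

Series (B and C): 0.837000 × 0.906000 = 0.758322
Parallel (A and [0.758322]): 1 − (1 − 0.778000)(1 − 0.758322) = 0.946347
Series ([0.946347] and D): 0.946347 × 0.752000 = 0.7117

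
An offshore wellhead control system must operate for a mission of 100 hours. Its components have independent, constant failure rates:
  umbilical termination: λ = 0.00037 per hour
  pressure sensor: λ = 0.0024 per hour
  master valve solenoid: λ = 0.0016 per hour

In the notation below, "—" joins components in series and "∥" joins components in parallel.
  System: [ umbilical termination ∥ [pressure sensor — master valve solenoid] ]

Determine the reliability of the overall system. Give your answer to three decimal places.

R(umbilical termination) = exp(−0.00037 × 100) = 0.96368
R(pressure sensor) = exp(−0.0024 × 100) = 0.78663
R(master valve solenoid) = exp(−0.0016 × 100) = 0.85214
Series (pressure sensor and master valve solenoid): 0.78663 × 0.85214 = 0.67032
Parallel (umbilical termination and [0.67032]): 1 − (1 − 0.96368)(1 − 0.67032) = 0.988

0.988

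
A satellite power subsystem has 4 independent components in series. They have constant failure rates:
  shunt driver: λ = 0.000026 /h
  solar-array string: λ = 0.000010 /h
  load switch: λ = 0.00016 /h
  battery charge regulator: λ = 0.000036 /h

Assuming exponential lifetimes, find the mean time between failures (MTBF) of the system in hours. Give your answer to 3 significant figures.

Series of exponential components: λ_sys = Σ λ_i
λ_sys = 0.000026 + 0.000010 + 0.00016 + 0.000036 = 2.3200e-04 /h
MTBF = 1 / λ_sys = 4310 h

4310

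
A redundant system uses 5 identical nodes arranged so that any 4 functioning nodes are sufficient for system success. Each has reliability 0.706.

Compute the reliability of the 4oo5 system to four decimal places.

0.5406

R = Σ_{i=4}^{5} C(5,i) p^i (1−p)^{5−i} with p = 0.706
C(5,4)·0.706^4·0.294^1 = 0.365205
C(5,5)·0.706^5·0.294^0 = 0.175398
Sum = 0.5406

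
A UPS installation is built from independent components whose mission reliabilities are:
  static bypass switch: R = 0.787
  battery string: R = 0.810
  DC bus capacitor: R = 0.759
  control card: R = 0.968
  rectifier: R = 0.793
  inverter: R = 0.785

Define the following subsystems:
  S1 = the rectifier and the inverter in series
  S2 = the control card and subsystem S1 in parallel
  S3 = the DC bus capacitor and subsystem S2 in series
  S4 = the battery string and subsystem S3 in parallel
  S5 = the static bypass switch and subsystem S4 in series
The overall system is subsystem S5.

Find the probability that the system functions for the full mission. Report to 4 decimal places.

Series (rectifier and inverter): 0.793000 × 0.785000 = 0.622505
Parallel (control card and [0.622505]): 1 − (1 − 0.968000)(1 − 0.622505) = 0.987920
Series (DC bus capacitor and [0.987920]): 0.759000 × 0.987920 = 0.749831
Parallel (battery string and [0.749831]): 1 − (1 − 0.810000)(1 − 0.749831) = 0.952468
Series (static bypass switch and [0.952468]): 0.787000 × 0.952468 = 0.7496

0.7496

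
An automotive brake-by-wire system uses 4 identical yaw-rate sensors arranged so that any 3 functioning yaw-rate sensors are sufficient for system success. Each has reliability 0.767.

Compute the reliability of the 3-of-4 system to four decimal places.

R = Σ_{i=3}^{4} C(4,i) p^i (1−p)^{4−i} with p = 0.767
C(4,3)·0.767^3·0.233^1 = 0.420535
C(4,4)·0.767^4·0.233^0 = 0.346084
Sum = 0.7666

0.7666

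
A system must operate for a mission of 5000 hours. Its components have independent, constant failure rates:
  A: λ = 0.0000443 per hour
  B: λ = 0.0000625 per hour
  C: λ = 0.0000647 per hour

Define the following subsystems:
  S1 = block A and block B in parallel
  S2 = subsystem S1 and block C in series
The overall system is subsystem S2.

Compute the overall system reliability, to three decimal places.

0.685

R(A) = exp(−0.0000443 × 5000) = 0.80132
R(B) = exp(−0.0000625 × 5000) = 0.73162
R(C) = exp(−0.0000647 × 5000) = 0.72361
Parallel (A and B): 1 − (1 − 0.80132)(1 − 0.73162) = 0.94668
Series ([0.94668] and C): 0.94668 × 0.72361 = 0.685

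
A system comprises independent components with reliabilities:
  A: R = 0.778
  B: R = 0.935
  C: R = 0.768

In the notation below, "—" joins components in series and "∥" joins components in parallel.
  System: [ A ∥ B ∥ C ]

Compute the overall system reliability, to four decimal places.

0.9967

Parallel (A, B, and C): 1 − (1 − 0.778000)(1 − 0.935000)(1 − 0.768000) = 0.9967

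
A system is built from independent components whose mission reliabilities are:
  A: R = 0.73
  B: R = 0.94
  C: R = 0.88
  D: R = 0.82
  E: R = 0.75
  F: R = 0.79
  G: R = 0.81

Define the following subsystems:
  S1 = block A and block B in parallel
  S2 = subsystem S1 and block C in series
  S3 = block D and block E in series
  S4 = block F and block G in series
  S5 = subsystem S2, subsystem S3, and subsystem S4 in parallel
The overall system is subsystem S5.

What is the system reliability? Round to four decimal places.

Parallel (A and B): 1 − (1 − 0.730000)(1 − 0.940000) = 0.983800
Series ([0.983800] and C): 0.983800 × 0.880000 = 0.865744
Series (D and E): 0.820000 × 0.750000 = 0.615000
Series (F and G): 0.790000 × 0.810000 = 0.639900
Parallel ([0.865744], [0.615000], and [0.639900]): 1 − (1 − 0.865744)(1 − 0.615000)(1 − 0.639900) = 0.9814

0.9814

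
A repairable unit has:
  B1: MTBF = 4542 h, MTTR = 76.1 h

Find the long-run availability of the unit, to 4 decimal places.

A(B1) = MTBF/(MTBF+MTTR) = 4542/(4542+76.1) = 0.9835

0.9835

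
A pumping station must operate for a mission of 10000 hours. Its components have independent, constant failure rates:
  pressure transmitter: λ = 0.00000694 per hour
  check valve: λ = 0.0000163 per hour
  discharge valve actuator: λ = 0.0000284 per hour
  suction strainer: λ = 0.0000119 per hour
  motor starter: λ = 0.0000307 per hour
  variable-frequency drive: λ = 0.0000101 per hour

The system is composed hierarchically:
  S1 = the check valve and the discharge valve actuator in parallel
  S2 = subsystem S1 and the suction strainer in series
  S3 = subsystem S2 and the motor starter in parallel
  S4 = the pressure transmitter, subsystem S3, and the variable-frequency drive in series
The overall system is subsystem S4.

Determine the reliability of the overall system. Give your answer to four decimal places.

R(pressure transmitter) = exp(−0.00000694 × 10000) = 0.932953
R(check valve) = exp(−0.0000163 × 10000) = 0.849591
R(discharge valve actuator) = exp(−0.0000284 × 10000) = 0.752767
R(suction strainer) = exp(−0.0000119 × 10000) = 0.887808
R(motor starter) = exp(−0.0000307 × 10000) = 0.735651
R(variable-frequency drive) = exp(−0.0000101 × 10000) = 0.903933
Parallel (check valve and discharge valve actuator): 1 − (1 − 0.849591)(1 − 0.752767) = 0.962814
Series ([0.962814] and suction strainer): 0.962814 × 0.887808 = 0.854794
Parallel ([0.854794] and motor starter): 1 − (1 − 0.854794)(1 − 0.735651) = 0.961615
Series (pressure transmitter, [0.961615], and variable-frequency drive): 0.932953 × 0.961615 × 0.903933 = 0.8110

0.8110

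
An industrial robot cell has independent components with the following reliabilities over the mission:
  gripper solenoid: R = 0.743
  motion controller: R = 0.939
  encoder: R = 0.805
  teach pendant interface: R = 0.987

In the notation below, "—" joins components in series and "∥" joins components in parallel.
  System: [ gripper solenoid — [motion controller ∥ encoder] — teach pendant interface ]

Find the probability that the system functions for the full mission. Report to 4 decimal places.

Parallel (motion controller and encoder): 1 − (1 − 0.939000)(1 − 0.805000) = 0.988105
Series (gripper solenoid, [0.988105], and teach pendant interface): 0.743000 × 0.988105 × 0.987000 = 0.7246

0.7246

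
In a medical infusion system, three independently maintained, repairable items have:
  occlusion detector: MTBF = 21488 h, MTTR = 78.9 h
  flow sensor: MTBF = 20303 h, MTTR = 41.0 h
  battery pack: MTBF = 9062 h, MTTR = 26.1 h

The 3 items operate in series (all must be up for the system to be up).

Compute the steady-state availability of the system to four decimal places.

A(occlusion detector) = MTBF/(MTBF+MTTR) = 21488/(21488+78.9) = 0.996342
A(flow sensor) = MTBF/(MTBF+MTTR) = 20303/(20303+41.0) = 0.997985
A(battery pack) = MTBF/(MTBF+MTTR) = 9062/(9062+26.1) = 0.997128
Series availability: 0.996342 × 0.997985 × 0.997128 = 0.9915

0.9915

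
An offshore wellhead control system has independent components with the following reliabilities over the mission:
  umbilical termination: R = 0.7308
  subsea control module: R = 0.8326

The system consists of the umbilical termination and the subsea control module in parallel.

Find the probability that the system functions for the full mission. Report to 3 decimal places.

0.955

Parallel (umbilical termination and subsea control module): 1 − (1 − 0.73080)(1 − 0.83260) = 0.955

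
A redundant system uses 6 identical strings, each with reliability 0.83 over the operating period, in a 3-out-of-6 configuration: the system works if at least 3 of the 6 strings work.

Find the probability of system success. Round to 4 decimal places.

R = Σ_{i=3}^{6} C(6,i) p^i (1−p)^{6−i} with p = 0.83
C(6,3)·0.83^3·0.17^3 = 0.056184
C(6,4)·0.83^4·0.17^2 = 0.205732
C(6,5)·0.83^5·0.17^1 = 0.401782
C(6,6)·0.83^6·0.17^0 = 0.326940
Sum = 0.9906

0.9906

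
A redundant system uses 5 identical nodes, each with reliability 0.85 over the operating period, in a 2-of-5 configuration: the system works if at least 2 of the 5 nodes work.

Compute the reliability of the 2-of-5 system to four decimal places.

R = Σ_{i=2}^{5} C(5,i) p^i (1−p)^{5−i} with p = 0.85
C(5,2)·0.85^2·0.15^3 = 0.024384
C(5,3)·0.85^3·0.15^2 = 0.138178
C(5,4)·0.85^4·0.15^1 = 0.391505
C(5,5)·0.85^5·0.15^0 = 0.443705
Sum = 0.9978

0.9978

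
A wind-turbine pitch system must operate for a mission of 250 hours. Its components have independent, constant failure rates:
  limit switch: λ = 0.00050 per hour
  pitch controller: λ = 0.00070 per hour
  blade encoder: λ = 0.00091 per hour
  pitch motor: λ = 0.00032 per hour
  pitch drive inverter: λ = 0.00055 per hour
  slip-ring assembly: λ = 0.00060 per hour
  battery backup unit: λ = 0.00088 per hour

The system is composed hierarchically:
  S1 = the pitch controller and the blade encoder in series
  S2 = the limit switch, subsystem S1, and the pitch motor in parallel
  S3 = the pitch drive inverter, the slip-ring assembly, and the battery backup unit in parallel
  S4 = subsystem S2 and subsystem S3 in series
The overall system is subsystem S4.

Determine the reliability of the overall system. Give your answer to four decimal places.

0.9935

R(limit switch) = exp(−0.00050 × 250) = 0.882497
R(pitch controller) = exp(−0.00070 × 250) = 0.839457
R(blade encoder) = exp(−0.00091 × 250) = 0.796522
R(pitch motor) = exp(−0.00032 × 250) = 0.923116
R(pitch drive inverter) = exp(−0.00055 × 250) = 0.871534
R(slip-ring assembly) = exp(−0.00060 × 250) = 0.860708
R(battery backup unit) = exp(−0.00088 × 250) = 0.802519
Series (pitch controller and blade encoder): 0.839457 × 0.796522 = 0.668646
Parallel (limit switch, [0.668646], and pitch motor): 1 − (1 − 0.882497)(1 − 0.668646)(1 − 0.923116) = 0.997007
Parallel (pitch drive inverter, slip-ring assembly, and battery backup unit): 1 − (1 − 0.871534)(1 − 0.860708)(1 − 0.802519) = 0.996466
Series ([0.997007] and [0.996466]): 0.997007 × 0.996466 = 0.9935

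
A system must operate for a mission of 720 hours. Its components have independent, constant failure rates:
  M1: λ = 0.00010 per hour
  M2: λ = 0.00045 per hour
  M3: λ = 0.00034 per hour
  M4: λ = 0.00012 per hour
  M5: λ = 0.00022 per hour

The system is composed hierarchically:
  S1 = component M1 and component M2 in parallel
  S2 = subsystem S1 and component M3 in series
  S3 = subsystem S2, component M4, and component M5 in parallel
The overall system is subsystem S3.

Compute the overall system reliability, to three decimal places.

0.997

R(M1) = exp(−0.00010 × 720) = 0.93053
R(M2) = exp(−0.00045 × 720) = 0.72325
R(M3) = exp(−0.00034 × 720) = 0.78286
R(M4) = exp(−0.00012 × 720) = 0.91723
R(M5) = exp(−0.00022 × 720) = 0.85351
Parallel (M1 and M2): 1 − (1 − 0.93053)(1 − 0.72325) = 0.98077
Series ([0.98077] and M3): 0.98077 × 0.78286 = 0.76781
Parallel ([0.76781], M4, and M5): 1 − (1 − 0.76781)(1 − 0.91723)(1 − 0.85351) = 0.997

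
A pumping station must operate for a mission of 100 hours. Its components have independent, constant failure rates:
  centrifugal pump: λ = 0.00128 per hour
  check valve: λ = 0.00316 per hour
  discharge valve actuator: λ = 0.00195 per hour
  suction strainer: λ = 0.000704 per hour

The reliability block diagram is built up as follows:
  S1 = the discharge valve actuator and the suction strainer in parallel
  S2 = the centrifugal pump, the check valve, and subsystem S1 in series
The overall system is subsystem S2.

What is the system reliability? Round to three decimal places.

0.634

R(centrifugal pump) = exp(−0.00128 × 100) = 0.87985
R(check valve) = exp(−0.00316 × 100) = 0.72906
R(discharge valve actuator) = exp(−0.00195 × 100) = 0.82283
R(suction strainer) = exp(−0.000704 × 100) = 0.93202
Parallel (discharge valve actuator and suction strainer): 1 − (1 − 0.82283)(1 − 0.93202) = 0.98796
Series (centrifugal pump, check valve, and [0.98796]): 0.87985 × 0.72906 × 0.98796 = 0.634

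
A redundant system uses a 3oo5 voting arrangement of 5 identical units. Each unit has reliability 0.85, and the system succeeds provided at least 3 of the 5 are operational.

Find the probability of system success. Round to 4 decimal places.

0.9734

R = Σ_{i=3}^{5} C(5,i) p^i (1−p)^{5−i} with p = 0.85
C(5,3)·0.85^3·0.15^2 = 0.138178
C(5,4)·0.85^4·0.15^1 = 0.391505
C(5,5)·0.85^5·0.15^0 = 0.443705
Sum = 0.9734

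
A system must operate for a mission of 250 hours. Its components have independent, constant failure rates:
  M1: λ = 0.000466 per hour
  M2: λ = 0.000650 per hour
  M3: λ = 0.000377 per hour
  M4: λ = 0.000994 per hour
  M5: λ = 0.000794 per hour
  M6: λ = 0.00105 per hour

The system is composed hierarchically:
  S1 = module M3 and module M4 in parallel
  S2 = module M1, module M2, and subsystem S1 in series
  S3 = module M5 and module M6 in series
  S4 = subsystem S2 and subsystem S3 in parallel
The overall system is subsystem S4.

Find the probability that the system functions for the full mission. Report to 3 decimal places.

R(M1) = exp(−0.000466 × 250) = 0.89003
R(M2) = exp(−0.000650 × 250) = 0.85002
R(M3) = exp(−0.000377 × 250) = 0.91006
R(M4) = exp(−0.000994 × 250) = 0.77997
R(M5) = exp(−0.000794 × 250) = 0.81996
R(M6) = exp(−0.00105 × 250) = 0.76913
Parallel (M3 and M4): 1 − (1 − 0.91006)(1 − 0.77997) = 0.98021
Series (M1, M2, and [0.98021]): 0.89003 × 0.85002 × 0.98021 = 0.74157
Series (M5 and M6): 0.81996 × 0.76913 = 0.63066
Parallel ([0.74157] and [0.63066]): 1 − (1 − 0.74157)(1 − 0.63066) = 0.905

0.905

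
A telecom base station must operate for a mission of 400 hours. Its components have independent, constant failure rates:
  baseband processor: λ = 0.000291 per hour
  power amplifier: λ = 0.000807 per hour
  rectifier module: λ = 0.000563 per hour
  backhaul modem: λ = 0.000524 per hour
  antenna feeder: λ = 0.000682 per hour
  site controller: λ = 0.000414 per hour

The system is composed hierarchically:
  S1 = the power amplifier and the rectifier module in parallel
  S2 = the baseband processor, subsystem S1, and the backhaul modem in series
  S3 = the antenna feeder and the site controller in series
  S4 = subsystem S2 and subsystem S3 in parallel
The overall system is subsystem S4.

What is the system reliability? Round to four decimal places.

R(baseband processor) = exp(−0.000291 × 400) = 0.890119
R(power amplifier) = exp(−0.000807 × 400) = 0.724119
R(rectifier module) = exp(−0.000563 × 400) = 0.798357
R(backhaul modem) = exp(−0.000524 × 400) = 0.810909
R(antenna feeder) = exp(−0.000682 × 400) = 0.761245
R(site controller) = exp(−0.000414 × 400) = 0.847385
Parallel (power amplifier and rectifier module): 1 − (1 − 0.724119)(1 − 0.798357) = 0.944371
Series (baseband processor, [0.944371], and backhaul modem): 0.890119 × 0.944371 × 0.810909 = 0.681652
Series (antenna feeder and site controller): 0.761245 × 0.847385 = 0.645068
Parallel ([0.681652] and [0.645068]): 1 − (1 − 0.681652)(1 − 0.645068) = 0.8870

0.8870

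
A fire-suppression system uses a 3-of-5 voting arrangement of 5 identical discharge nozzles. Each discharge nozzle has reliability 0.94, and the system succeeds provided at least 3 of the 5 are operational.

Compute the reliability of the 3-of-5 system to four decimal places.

R = Σ_{i=3}^{5} C(5,i) p^i (1−p)^{5−i} with p = 0.94
C(5,3)·0.94^3·0.06^2 = 0.029901
C(5,4)·0.94^4·0.06^1 = 0.234225
C(5,5)·0.94^5·0.06^0 = 0.733904
Sum = 0.9980

0.9980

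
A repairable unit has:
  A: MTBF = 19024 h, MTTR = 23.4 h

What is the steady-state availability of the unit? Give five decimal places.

0.99877

A(A) = MTBF/(MTBF+MTTR) = 19024/(19024+23.4) = 0.99877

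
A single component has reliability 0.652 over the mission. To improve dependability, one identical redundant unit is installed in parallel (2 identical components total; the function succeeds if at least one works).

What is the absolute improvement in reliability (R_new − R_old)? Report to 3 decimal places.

R_before = 0.652
R_after = 1 − (1 − 0.652)^2 = 0.879
ΔR = 0.879 − 0.652 = 0.227

0.227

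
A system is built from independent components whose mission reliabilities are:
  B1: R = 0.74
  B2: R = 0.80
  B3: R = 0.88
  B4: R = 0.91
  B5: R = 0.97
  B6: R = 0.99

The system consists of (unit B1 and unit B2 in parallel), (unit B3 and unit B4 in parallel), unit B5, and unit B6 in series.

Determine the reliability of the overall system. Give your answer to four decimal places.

Parallel (B1 and B2): 1 − (1 − 0.740000)(1 − 0.800000) = 0.948000
Parallel (B3 and B4): 1 − (1 − 0.880000)(1 − 0.910000) = 0.989200
Series ([0.948000], [0.989200], B5, and B6): 0.948000 × 0.989200 × 0.970000 × 0.990000 = 0.9005

0.9005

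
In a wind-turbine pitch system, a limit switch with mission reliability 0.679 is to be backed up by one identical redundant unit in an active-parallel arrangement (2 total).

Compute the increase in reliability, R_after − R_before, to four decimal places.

R_before = 0.679
R_after = 1 − (1 − 0.679)^2 = 0.8970
ΔR = 0.8970 − 0.679 = 0.2180

0.2180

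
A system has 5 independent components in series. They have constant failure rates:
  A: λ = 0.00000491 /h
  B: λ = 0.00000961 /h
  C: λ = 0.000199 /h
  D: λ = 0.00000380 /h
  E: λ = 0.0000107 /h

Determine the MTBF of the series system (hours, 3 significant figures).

Series of exponential components: λ_sys = Σ λ_i
λ_sys = 0.00000491 + 0.00000961 + 0.000199 + 0.00000380 + 0.0000107 = 2.2802e-04 /h
MTBF = 1 / λ_sys = 4390 h

4390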